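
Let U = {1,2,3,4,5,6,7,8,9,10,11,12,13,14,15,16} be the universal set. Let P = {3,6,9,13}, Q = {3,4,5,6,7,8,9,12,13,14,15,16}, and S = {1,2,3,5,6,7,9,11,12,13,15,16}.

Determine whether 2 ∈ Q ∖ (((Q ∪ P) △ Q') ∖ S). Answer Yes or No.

2 ∉ Q and 2 ∉ P, so 2 ∉ Q ∪ P
2 ∉ Q, so 2 ∈ Q'
2 ∉ (Q ∪ P) and 2 ∈ Q', so 2 ∈ (Q ∪ P) △ Q'
2 ∈ ((Q ∪ P) △ Q') and 2 ∈ S, so 2 ∉ ((Q ∪ P) △ Q') ∖ S
2 ∉ Q and 2 ∉ (((Q ∪ P) △ Q') ∖ S), so 2 ∉ Q ∖ (((Q ∪ P) △ Q') ∖ S)

No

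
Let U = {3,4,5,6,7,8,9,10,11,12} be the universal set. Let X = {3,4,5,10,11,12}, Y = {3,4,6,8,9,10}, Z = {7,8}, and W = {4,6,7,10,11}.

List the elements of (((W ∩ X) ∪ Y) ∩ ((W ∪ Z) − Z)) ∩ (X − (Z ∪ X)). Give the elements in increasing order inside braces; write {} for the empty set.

{}

W ∩ X = {4,10,11}
(W ∩ X) ∪ Y = {3,4,6,8,9,10,11}
W ∪ Z = {4,6,7,8,10,11}
(W ∪ Z) − Z = {4,6,10,11}
((W ∩ X) ∪ Y) ∩ ((W ∪ Z) − Z) = {4,6,10,11}
Z ∪ X = {3,4,5,7,8,10,11,12}
X − (Z ∪ X) = {}
(((W ∩ X) ∪ Y) ∩ ((W ∪ Z) − Z)) ∩ (X − (Z ∪ X)) = {}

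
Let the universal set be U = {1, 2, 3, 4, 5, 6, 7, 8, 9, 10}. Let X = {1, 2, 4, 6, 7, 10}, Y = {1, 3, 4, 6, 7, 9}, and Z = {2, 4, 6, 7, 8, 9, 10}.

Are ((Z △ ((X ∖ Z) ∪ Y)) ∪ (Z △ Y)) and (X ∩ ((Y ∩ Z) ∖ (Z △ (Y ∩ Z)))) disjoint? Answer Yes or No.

X ∖ Z = {1}
(X ∖ Z) ∪ Y = {1, 3, 4, 6, 7, 9}
Z △ ((X ∖ Z) ∪ Y) = {1, 2, 3, 8, 10}
Z △ Y = {1, 2, 3, 8, 10}
(Z △ ((X ∖ Z) ∪ Y)) ∪ (Z △ Y) = {1, 2, 3, 8, 10}
Y ∩ Z = {4, 6, 7, 9}
Z △ (Y ∩ Z) = {2, 8, 10}
(Y ∩ Z) ∖ (Z △ (Y ∩ Z)) = {4, 6, 7, 9}
X ∩ ((Y ∩ Z) ∖ (Z △ (Y ∩ Z))) = {4, 6, 7}
{1, 2, 3, 8, 10} and {4, 6, 7} share no elements.

Yes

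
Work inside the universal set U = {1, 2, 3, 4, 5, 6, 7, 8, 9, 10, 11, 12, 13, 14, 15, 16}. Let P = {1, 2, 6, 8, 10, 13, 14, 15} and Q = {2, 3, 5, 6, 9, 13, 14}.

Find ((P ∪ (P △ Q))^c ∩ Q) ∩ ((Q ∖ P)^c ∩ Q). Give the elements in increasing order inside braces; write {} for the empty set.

{}

P △ Q = {1, 3, 5, 8, 9, 10, 15}
P ∪ (P △ Q) = {1, 2, 3, 5, 6, 8, 9, 10, 13, 14, 15}
(P ∪ (P △ Q))^c = {4, 7, 11, 12, 16}
(P ∪ (P △ Q))^c ∩ Q = {}
Q ∖ P = {3, 5, 9}
(Q ∖ P)^c = {1, 2, 4, 6, 7, 8, 10, 11, 12, 13, 14, 15, 16}
(Q ∖ P)^c ∩ Q = {2, 6, 13, 14}
((P ∪ (P △ Q))^c ∩ Q) ∩ ((Q ∖ P)^c ∩ Q) = {}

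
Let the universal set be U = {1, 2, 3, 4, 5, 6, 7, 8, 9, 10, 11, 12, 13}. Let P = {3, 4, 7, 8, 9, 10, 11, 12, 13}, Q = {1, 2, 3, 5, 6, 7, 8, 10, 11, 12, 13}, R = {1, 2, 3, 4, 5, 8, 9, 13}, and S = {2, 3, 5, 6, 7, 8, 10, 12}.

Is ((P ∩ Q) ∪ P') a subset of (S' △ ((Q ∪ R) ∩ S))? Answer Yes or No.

Yes

P ∩ Q = {3, 7, 8, 10, 11, 12, 13}
P' = {1, 2, 5, 6}
(P ∩ Q) ∪ P' = {1, 2, 3, 5, 6, 7, 8, 10, 11, 12, 13}
S' = {1, 4, 9, 11, 13}
Q ∪ R = {1, 2, 3, 4, 5, 6, 7, 8, 9, 10, 11, 12, 13}
(Q ∪ R) ∩ S = {2, 3, 5, 6, 7, 8, 10, 12}
S' △ ((Q ∪ R) ∩ S) = {1, 2, 3, 4, 5, 6, 7, 8, 9, 10, 11, 12, 13}
Every element of {1, 2, 3, 5, 6, 7, 8, 10, 11, 12, 13} is in {1, 2, 3, 4, 5, 6, 7, 8, 9, 10, 11, 12, 13}, so (P ∩ Q) ∪ P' ⊆ S' △ ((Q ∪ R) ∩ S).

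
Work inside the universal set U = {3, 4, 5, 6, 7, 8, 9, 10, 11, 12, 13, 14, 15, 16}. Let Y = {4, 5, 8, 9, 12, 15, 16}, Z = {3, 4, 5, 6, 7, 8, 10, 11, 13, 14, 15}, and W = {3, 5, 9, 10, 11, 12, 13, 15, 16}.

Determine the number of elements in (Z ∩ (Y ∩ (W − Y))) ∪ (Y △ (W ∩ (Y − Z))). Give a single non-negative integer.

4

W − Y = {3, 10, 11, 13}
Y ∩ (W − Y) = {}
Z ∩ (Y ∩ (W − Y)) = {}
Y − Z = {9, 12, 16}
W ∩ (Y − Z) = {9, 12, 16}
Y △ (W ∩ (Y − Z)) = {4, 5, 8, 15}
(Z ∩ (Y ∩ (W − Y))) ∪ (Y △ (W ∩ (Y − Z))) = {4, 5, 8, 15}
|(Z ∩ (Y ∩ (W − Y))) ∪ (Y △ (W ∩ (Y − Z)))| = 4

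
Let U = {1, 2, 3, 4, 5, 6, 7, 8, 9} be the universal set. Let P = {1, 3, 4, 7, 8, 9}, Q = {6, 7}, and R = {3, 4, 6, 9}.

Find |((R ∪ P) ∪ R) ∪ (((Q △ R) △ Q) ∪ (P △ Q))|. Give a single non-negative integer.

7

R ∪ P = {1, 3, 4, 6, 7, 8, 9}
(R ∪ P) ∪ R = {1, 3, 4, 6, 7, 8, 9}
Q △ R = {3, 4, 7, 9}
(Q △ R) △ Q = {3, 4, 6, 9}
P △ Q = {1, 3, 4, 6, 8, 9}
((Q △ R) △ Q) ∪ (P △ Q) = {1, 3, 4, 6, 8, 9}
((R ∪ P) ∪ R) ∪ (((Q △ R) △ Q) ∪ (P △ Q)) = {1, 3, 4, 6, 7, 8, 9}
|((R ∪ P) ∪ R) ∪ (((Q △ R) △ Q) ∪ (P △ Q))| = 7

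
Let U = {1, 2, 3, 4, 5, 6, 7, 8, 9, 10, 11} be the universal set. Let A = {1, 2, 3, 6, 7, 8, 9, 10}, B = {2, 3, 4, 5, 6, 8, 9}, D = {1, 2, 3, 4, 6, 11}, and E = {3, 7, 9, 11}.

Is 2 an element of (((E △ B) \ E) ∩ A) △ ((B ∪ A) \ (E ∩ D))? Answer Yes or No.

2 ∉ E and 2 ∈ B, so 2 ∈ E △ B
2 ∈ (E △ B) and 2 ∉ E, so 2 ∈ (E △ B) \ E
2 ∈ ((E △ B) \ E) and 2 ∈ A, so 2 ∈ ((E △ B) \ E) ∩ A
2 ∈ B and 2 ∈ A, so 2 ∈ B ∪ A
2 ∉ E and 2 ∈ D, so 2 ∉ E ∩ D
2 ∈ (B ∪ A) and 2 ∉ (E ∩ D), so 2 ∈ (B ∪ A) \ (E ∩ D)
2 ∈ (((E △ B) \ E) ∩ A) and 2 ∈ ((B ∪ A) \ (E ∩ D)), so 2 ∉ (((E △ B) \ E) ∩ A) △ ((B ∪ A) \ (E ∩ D))

No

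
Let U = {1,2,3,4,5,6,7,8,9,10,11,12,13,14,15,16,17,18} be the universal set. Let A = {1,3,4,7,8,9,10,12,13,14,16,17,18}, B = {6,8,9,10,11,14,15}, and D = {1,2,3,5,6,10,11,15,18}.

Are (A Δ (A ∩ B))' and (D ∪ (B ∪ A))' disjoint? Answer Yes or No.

Yes

A ∩ B = {8,9,10,14}
A Δ (A ∩ B) = {1,3,4,7,12,13,16,17,18}
(A Δ (A ∩ B))' = {2,5,6,8,9,10,11,14,15}
B ∪ A = {1,3,4,6,7,8,9,10,11,12,13,14,15,16,17,18}
D ∪ (B ∪ A) = {1,2,3,4,5,6,7,8,9,10,11,12,13,14,15,16,17,18}
(D ∪ (B ∪ A))' = {}
{2,5,6,8,9,10,11,14,15} and {} share no elements.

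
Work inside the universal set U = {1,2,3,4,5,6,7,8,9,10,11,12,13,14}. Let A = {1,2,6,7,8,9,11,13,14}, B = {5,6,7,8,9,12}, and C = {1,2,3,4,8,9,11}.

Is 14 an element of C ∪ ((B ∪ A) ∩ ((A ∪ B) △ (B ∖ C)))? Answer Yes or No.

14 ∉ B and 14 ∈ A, so 14 ∈ B ∪ A
14 ∈ A and 14 ∉ B, so 14 ∈ A ∪ B
14 ∉ B and 14 ∉ C, so 14 ∉ B ∖ C
14 ∈ (A ∪ B) and 14 ∉ (B ∖ C), so 14 ∈ (A ∪ B) △ (B ∖ C)
14 ∈ (B ∪ A) and 14 ∈ ((A ∪ B) △ (B ∖ C)), so 14 ∈ (B ∪ A) ∩ ((A ∪ B) △ (B ∖ C))
14 ∉ C and 14 ∈ ((B ∪ A) ∩ ((A ∪ B) △ (B ∖ C))), so 14 ∈ C ∪ ((B ∪ A) ∩ ((A ∪ B) △ (B ∖ C)))

Yes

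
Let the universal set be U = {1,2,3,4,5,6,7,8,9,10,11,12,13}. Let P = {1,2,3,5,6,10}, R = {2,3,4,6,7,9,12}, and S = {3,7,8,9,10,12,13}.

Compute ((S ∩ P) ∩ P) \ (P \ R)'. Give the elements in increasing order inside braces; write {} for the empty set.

{10}

S ∩ P = {3,10}
(S ∩ P) ∩ P = {3,10}
P \ R = {1,5,10}
(P \ R)' = {2,3,4,6,7,8,9,11,12,13}
((S ∩ P) ∩ P) \ (P \ R)' = {10}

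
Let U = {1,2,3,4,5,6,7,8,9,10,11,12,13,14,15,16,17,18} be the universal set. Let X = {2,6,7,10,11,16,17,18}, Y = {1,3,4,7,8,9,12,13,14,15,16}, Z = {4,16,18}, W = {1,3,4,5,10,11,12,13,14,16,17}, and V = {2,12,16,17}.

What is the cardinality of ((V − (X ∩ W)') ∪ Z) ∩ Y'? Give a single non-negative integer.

X ∩ W = {10,11,16,17}
(X ∩ W)' = {1,2,3,4,5,6,7,8,9,12,13,14,15,18}
V − (X ∩ W)' = {16,17}
(V − (X ∩ W)') ∪ Z = {4,16,17,18}
Y' = {2,5,6,10,11,17,18}
((V − (X ∩ W)') ∪ Z) ∩ Y' = {17,18}
|((V − (X ∩ W)') ∪ Z) ∩ Y'| = 2

2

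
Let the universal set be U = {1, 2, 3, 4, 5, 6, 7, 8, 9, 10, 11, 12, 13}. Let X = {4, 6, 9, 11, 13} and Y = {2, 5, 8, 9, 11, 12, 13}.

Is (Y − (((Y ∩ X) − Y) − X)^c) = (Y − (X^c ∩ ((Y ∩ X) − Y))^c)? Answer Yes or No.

Yes

Y ∩ X = {9, 11, 13}
(Y ∩ X) − Y = {}
((Y ∩ X) − Y) − X = {}
(((Y ∩ X) − Y) − X)^c = {1, 2, 3, 4, 5, 6, 7, 8, 9, 10, 11, 12, 13}
Y − (((Y ∩ X) − Y) − X)^c = {}
X^c = {1, 2, 3, 5, 7, 8, 10, 12}
X^c ∩ ((Y ∩ X) − Y) = {}
(X^c ∩ ((Y ∩ X) − Y))^c = {1, 2, 3, 4, 5, 6, 7, 8, 9, 10, 11, 12, 13}
Y − (X^c ∩ ((Y ∩ X) − Y))^c = {}
Both equal {}, so Y − (((Y ∩ X) − Y) − X)^c = Y − (X^c ∩ ((Y ∩ X) − Y))^c.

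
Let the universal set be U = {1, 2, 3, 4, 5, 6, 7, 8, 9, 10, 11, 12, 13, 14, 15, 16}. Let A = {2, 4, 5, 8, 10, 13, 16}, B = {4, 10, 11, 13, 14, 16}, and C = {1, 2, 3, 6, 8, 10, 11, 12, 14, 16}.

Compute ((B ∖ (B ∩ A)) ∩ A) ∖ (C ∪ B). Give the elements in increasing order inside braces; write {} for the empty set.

B ∩ A = {4, 10, 13, 16}
B ∖ (B ∩ A) = {11, 14}
(B ∖ (B ∩ A)) ∩ A = {}
C ∪ B = {1, 2, 3, 4, 6, 8, 10, 11, 12, 13, 14, 16}
((B ∖ (B ∩ A)) ∩ A) ∖ (C ∪ B) = {}

{}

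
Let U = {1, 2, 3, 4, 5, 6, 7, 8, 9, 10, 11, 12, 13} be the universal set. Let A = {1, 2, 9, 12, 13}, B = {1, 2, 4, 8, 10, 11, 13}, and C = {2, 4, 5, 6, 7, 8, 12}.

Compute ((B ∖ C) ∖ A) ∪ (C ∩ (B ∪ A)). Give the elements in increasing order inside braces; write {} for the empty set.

B ∖ C = {1, 10, 11, 13}
(B ∖ C) ∖ A = {10, 11}
B ∪ A = {1, 2, 4, 8, 9, 10, 11, 12, 13}
C ∩ (B ∪ A) = {2, 4, 8, 12}
((B ∖ C) ∖ A) ∪ (C ∩ (B ∪ A)) = {2, 4, 8, 10, 11, 12}

{2, 4, 8, 10, 11, 12}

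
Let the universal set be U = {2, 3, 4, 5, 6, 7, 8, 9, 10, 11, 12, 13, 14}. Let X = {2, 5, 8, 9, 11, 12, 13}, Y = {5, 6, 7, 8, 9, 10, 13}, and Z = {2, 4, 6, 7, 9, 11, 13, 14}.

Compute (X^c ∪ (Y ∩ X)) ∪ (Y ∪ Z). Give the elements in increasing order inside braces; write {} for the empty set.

{2, 3, 4, 5, 6, 7, 8, 9, 10, 11, 13, 14}

X^c = {3, 4, 6, 7, 10, 14}
Y ∩ X = {5, 8, 9, 13}
X^c ∪ (Y ∩ X) = {3, 4, 5, 6, 7, 8, 9, 10, 13, 14}
Y ∪ Z = {2, 4, 5, 6, 7, 8, 9, 10, 11, 13, 14}
(X^c ∪ (Y ∩ X)) ∪ (Y ∪ Z) = {2, 3, 4, 5, 6, 7, 8, 9, 10, 11, 13, 14}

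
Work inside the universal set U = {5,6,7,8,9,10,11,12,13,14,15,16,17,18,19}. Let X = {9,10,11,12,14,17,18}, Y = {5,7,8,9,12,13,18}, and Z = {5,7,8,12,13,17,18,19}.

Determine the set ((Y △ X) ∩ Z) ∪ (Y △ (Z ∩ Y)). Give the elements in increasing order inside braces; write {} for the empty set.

{5,7,8,9,13,17}

Y △ X = {5,7,8,10,11,13,14,17}
(Y △ X) ∩ Z = {5,7,8,13,17}
Z ∩ Y = {5,7,8,12,13,18}
Y △ (Z ∩ Y) = {9}
((Y △ X) ∩ Z) ∪ (Y △ (Z ∩ Y)) = {5,7,8,9,13,17}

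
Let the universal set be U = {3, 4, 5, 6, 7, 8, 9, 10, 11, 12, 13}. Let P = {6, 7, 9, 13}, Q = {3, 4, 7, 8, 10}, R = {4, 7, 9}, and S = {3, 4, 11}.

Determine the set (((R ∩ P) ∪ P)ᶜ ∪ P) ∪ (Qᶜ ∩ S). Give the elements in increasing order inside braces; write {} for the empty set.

R ∩ P = {7, 9}
(R ∩ P) ∪ P = {6, 7, 9, 13}
((R ∩ P) ∪ P)ᶜ = {3, 4, 5, 8, 10, 11, 12}
((R ∩ P) ∪ P)ᶜ ∪ P = {3, 4, 5, 6, 7, 8, 9, 10, 11, 12, 13}
Qᶜ = {5, 6, 9, 11, 12, 13}
Qᶜ ∩ S = {11}
(((R ∩ P) ∪ P)ᶜ ∪ P) ∪ (Qᶜ ∩ S) = {3, 4, 5, 6, 7, 8, 9, 10, 11, 12, 13}

{3, 4, 5, 6, 7, 8, 9, 10, 11, 12, 13}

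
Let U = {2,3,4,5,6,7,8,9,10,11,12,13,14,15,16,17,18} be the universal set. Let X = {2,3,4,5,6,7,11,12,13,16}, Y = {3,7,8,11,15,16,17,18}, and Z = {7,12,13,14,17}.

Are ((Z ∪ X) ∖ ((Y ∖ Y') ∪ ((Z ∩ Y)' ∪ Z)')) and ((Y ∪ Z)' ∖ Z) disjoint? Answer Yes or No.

Z ∪ X = {2,3,4,5,6,7,11,12,13,14,16,17}
Y' = {2,4,5,6,9,10,12,13,14}
Y ∖ Y' = {3,7,8,11,15,16,17,18}
Z ∩ Y = {7,17}
(Z ∩ Y)' = {2,3,4,5,6,8,9,10,11,12,13,14,15,16,18}
(Z ∩ Y)' ∪ Z = {2,3,4,5,6,7,8,9,10,11,12,13,14,15,16,17,18}
((Z ∩ Y)' ∪ Z)' = {}
(Y ∖ Y') ∪ ((Z ∩ Y)' ∪ Z)' = {3,7,8,11,15,16,17,18}
(Z ∪ X) ∖ ((Y ∖ Y') ∪ ((Z ∩ Y)' ∪ Z)') = {2,4,5,6,12,13,14}
Y ∪ Z = {3,7,8,11,12,13,14,15,16,17,18}
(Y ∪ Z)' = {2,4,5,6,9,10}
(Y ∪ Z)' ∖ Z = {2,4,5,6,9,10}
2 lies in both, so they are not disjoint.

No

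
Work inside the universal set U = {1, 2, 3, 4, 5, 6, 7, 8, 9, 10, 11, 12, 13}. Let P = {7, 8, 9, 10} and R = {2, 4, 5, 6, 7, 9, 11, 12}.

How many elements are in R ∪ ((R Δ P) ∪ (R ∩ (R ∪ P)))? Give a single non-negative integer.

R Δ P = {2, 4, 5, 6, 8, 10, 11, 12}
R ∪ P = {2, 4, 5, 6, 7, 8, 9, 10, 11, 12}
R ∩ (R ∪ P) = {2, 4, 5, 6, 7, 9, 11, 12}
(R Δ P) ∪ (R ∩ (R ∪ P)) = {2, 4, 5, 6, 7, 8, 9, 10, 11, 12}
R ∪ ((R Δ P) ∪ (R ∩ (R ∪ P))) = {2, 4, 5, 6, 7, 8, 9, 10, 11, 12}
|R ∪ ((R Δ P) ∪ (R ∩ (R ∪ P)))| = 10

10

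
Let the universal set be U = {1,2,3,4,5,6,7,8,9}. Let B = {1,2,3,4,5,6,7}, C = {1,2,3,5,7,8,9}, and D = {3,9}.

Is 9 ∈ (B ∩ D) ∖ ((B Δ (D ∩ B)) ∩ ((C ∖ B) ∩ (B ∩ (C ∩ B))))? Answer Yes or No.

No

9 ∉ B and 9 ∈ D, so 9 ∉ B ∩ D
9 ∈ D and 9 ∉ B, so 9 ∉ D ∩ B
9 ∉ B and 9 ∉ (D ∩ B), so 9 ∉ B Δ (D ∩ B)
9 ∈ C and 9 ∉ B, so 9 ∈ C ∖ B
9 ∈ C and 9 ∉ B, so 9 ∉ C ∩ B
9 ∉ B and 9 ∉ (C ∩ B), so 9 ∉ B ∩ (C ∩ B)
9 ∈ (C ∖ B) and 9 ∉ (B ∩ (C ∩ B)), so 9 ∉ (C ∖ B) ∩ (B ∩ (C ∩ B))
9 ∉ (B Δ (D ∩ B)) and 9 ∉ ((C ∖ B) ∩ (B ∩ (C ∩ B))), so 9 ∉ (B Δ (D ∩ B)) ∩ ((C ∖ B) ∩ (B ∩ (C ∩ B)))
9 ∉ (B ∩ D) and 9 ∉ ((B Δ (D ∩ B)) ∩ ((C ∖ B) ∩ (B ∩ (C ∩ B)))), so 9 ∉ (B ∩ D) ∖ ((B Δ (D ∩ B)) ∩ ((C ∖ B) ∩ (B ∩ (C ∩ B))))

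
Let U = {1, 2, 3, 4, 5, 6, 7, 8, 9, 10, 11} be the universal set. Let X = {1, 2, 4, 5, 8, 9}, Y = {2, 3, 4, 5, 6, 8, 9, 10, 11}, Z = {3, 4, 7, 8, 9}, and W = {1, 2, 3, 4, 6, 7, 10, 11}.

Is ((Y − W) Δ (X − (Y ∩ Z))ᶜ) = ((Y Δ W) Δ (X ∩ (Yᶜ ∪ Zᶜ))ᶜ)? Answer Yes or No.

No

Y − W = {5, 8, 9}
Y ∩ Z = {3, 4, 8, 9}
X − (Y ∩ Z) = {1, 2, 5}
(X − (Y ∩ Z))ᶜ = {3, 4, 6, 7, 8, 9, 10, 11}
(Y − W) Δ (X − (Y ∩ Z))ᶜ = {3, 4, 5, 6, 7, 10, 11}
Y Δ W = {1, 5, 7, 8, 9}
Yᶜ = {1, 7}
Zᶜ = {1, 2, 5, 6, 10, 11}
Yᶜ ∪ Zᶜ = {1, 2, 5, 6, 7, 10, 11}
X ∩ (Yᶜ ∪ Zᶜ) = {1, 2, 5}
(X ∩ (Yᶜ ∪ Zᶜ))ᶜ = {3, 4, 6, 7, 8, 9, 10, 11}
(Y Δ W) Δ (X ∩ (Yᶜ ∪ Zᶜ))ᶜ = {1, 3, 4, 5, 6, 10, 11}
1 ∈ (Y Δ W) Δ (X ∩ (Yᶜ ∪ Zᶜ))ᶜ but 1 ∉ (Y − W) Δ (X − (Y ∩ Z))ᶜ, so they differ.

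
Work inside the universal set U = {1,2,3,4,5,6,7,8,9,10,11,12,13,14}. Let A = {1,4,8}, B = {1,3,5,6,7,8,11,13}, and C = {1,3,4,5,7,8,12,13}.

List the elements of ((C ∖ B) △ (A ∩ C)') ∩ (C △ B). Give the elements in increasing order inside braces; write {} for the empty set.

C ∖ B = {4,12}
A ∩ C = {1,4,8}
(A ∩ C)' = {2,3,5,6,7,9,10,11,12,13,14}
(C ∖ B) △ (A ∩ C)' = {2,3,4,5,6,7,9,10,11,13,14}
C △ B = {4,6,11,12}
((C ∖ B) △ (A ∩ C)') ∩ (C △ B) = {4,6,11}

{4,6,11}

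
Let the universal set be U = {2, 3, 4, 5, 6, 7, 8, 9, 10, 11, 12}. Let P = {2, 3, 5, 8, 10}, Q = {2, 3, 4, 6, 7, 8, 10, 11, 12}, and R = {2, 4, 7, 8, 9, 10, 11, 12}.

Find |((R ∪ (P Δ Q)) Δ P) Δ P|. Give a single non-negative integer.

10

P Δ Q = {4, 5, 6, 7, 11, 12}
R ∪ (P Δ Q) = {2, 4, 5, 6, 7, 8, 9, 10, 11, 12}
(R ∪ (P Δ Q)) Δ P = {3, 4, 6, 7, 9, 11, 12}
((R ∪ (P Δ Q)) Δ P) Δ P = {2, 4, 5, 6, 7, 8, 9, 10, 11, 12}
|((R ∪ (P Δ Q)) Δ P) Δ P| = 10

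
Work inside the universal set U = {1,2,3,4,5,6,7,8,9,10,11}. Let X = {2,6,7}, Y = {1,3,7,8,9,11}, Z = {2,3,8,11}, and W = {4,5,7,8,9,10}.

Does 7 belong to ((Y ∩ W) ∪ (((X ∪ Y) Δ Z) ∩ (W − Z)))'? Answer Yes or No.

7 ∈ Y and 7 ∈ W, so 7 ∈ Y ∩ W
7 ∈ X and 7 ∈ Y, so 7 ∈ X ∪ Y
7 ∈ (X ∪ Y) and 7 ∉ Z, so 7 ∈ (X ∪ Y) Δ Z
7 ∈ W and 7 ∉ Z, so 7 ∈ W − Z
7 ∈ ((X ∪ Y) Δ Z) and 7 ∈ (W − Z), so 7 ∈ ((X ∪ Y) Δ Z) ∩ (W − Z)
7 ∈ (Y ∩ W) and 7 ∈ (((X ∪ Y) Δ Z) ∩ (W − Z)), so 7 ∈ (Y ∩ W) ∪ (((X ∪ Y) Δ Z) ∩ (W − Z))
7 ∉ ((Y ∩ W) ∪ (((X ∪ Y) Δ Z) ∩ (W − Z)))' since 7 ∈ ((Y ∩ W) ∪ (((X ∪ Y) Δ Z) ∩ (W − Z)))

No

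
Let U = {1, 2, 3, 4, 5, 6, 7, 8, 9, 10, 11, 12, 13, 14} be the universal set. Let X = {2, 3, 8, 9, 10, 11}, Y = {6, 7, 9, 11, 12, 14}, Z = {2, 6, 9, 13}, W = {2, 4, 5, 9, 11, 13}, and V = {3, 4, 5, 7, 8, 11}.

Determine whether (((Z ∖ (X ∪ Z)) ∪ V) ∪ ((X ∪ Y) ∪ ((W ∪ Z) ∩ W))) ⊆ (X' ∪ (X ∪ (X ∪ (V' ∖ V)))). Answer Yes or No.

X ∪ Z = {2, 3, 6, 8, 9, 10, 11, 13}
Z ∖ (X ∪ Z) = {}
(Z ∖ (X ∪ Z)) ∪ V = {3, 4, 5, 7, 8, 11}
X ∪ Y = {2, 3, 6, 7, 8, 9, 10, 11, 12, 14}
W ∪ Z = {2, 4, 5, 6, 9, 11, 13}
(W ∪ Z) ∩ W = {2, 4, 5, 9, 11, 13}
(X ∪ Y) ∪ ((W ∪ Z) ∩ W) = {2, 3, 4, 5, 6, 7, 8, 9, 10, 11, 12, 13, 14}
((Z ∖ (X ∪ Z)) ∪ V) ∪ ((X ∪ Y) ∪ ((W ∪ Z) ∩ W)) = {2, 3, 4, 5, 6, 7, 8, 9, 10, 11, 12, 13, 14}
X' = {1, 4, 5, 6, 7, 12, 13, 14}
V' = {1, 2, 6, 9, 10, 12, 13, 14}
V' ∖ V = {1, 2, 6, 9, 10, 12, 13, 14}
X ∪ (V' ∖ V) = {1, 2, 3, 6, 8, 9, 10, 11, 12, 13, 14}
X ∪ (X ∪ (V' ∖ V)) = {1, 2, 3, 6, 8, 9, 10, 11, 12, 13, 14}
X' ∪ (X ∪ (X ∪ (V' ∖ V))) = {1, 2, 3, 4, 5, 6, 7, 8, 9, 10, 11, 12, 13, 14}
Every element of {2, 3, 4, 5, 6, 7, 8, 9, 10, 11, 12, 13, 14} is in {1, 2, 3, 4, 5, 6, 7, 8, 9, 10, 11, 12, 13, 14}, so ((Z ∖ (X ∪ Z)) ∪ V) ∪ ((X ∪ Y) ∪ ((W ∪ Z) ∩ W)) ⊆ X' ∪ (X ∪ (X ∪ (V' ∖ V))).

Yes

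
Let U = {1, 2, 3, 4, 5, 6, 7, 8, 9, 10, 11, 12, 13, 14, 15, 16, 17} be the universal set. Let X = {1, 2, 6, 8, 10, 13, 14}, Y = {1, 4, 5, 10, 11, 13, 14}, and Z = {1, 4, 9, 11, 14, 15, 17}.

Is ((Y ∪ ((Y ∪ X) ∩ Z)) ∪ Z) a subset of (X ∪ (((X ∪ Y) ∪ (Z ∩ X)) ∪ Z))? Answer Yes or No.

Y ∪ X = {1, 2, 4, 5, 6, 8, 10, 11, 13, 14}
(Y ∪ X) ∩ Z = {1, 4, 11, 14}
Y ∪ ((Y ∪ X) ∩ Z) = {1, 4, 5, 10, 11, 13, 14}
(Y ∪ ((Y ∪ X) ∩ Z)) ∪ Z = {1, 4, 5, 9, 10, 11, 13, 14, 15, 17}
X ∪ Y = {1, 2, 4, 5, 6, 8, 10, 11, 13, 14}
Z ∩ X = {1, 14}
(X ∪ Y) ∪ (Z ∩ X) = {1, 2, 4, 5, 6, 8, 10, 11, 13, 14}
((X ∪ Y) ∪ (Z ∩ X)) ∪ Z = {1, 2, 4, 5, 6, 8, 9, 10, 11, 13, 14, 15, 17}
X ∪ (((X ∪ Y) ∪ (Z ∩ X)) ∪ Z) = {1, 2, 4, 5, 6, 8, 9, 10, 11, 13, 14, 15, 17}
Every element of {1, 4, 5, 9, 10, 11, 13, 14, 15, 17} is in {1, 2, 4, 5, 6, 8, 9, 10, 11, 13, 14, 15, 17}, so (Y ∪ ((Y ∪ X) ∩ Z)) ∪ Z ⊆ X ∪ (((X ∪ Y) ∪ (Z ∩ X)) ∪ Z).

Yes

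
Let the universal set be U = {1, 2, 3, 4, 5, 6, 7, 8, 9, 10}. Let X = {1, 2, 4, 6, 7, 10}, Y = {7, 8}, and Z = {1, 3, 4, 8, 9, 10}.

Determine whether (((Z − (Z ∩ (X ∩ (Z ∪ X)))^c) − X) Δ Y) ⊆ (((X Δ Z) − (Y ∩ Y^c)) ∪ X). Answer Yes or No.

Z ∪ X = {1, 2, 3, 4, 6, 7, 8, 9, 10}
X ∩ (Z ∪ X) = {1, 2, 4, 6, 7, 10}
Z ∩ (X ∩ (Z ∪ X)) = {1, 4, 10}
(Z ∩ (X ∩ (Z ∪ X)))^c = {2, 3, 5, 6, 7, 8, 9}
Z − (Z ∩ (X ∩ (Z ∪ X)))^c = {1, 4, 10}
(Z − (Z ∩ (X ∩ (Z ∪ X)))^c) − X = {}
((Z − (Z ∩ (X ∩ (Z ∪ X)))^c) − X) Δ Y = {7, 8}
X Δ Z = {2, 3, 6, 7, 8, 9}
Y^c = {1, 2, 3, 4, 5, 6, 9, 10}
Y ∩ Y^c = {}
(X Δ Z) − (Y ∩ Y^c) = {2, 3, 6, 7, 8, 9}
((X Δ Z) − (Y ∩ Y^c)) ∪ X = {1, 2, 3, 4, 6, 7, 8, 9, 10}
Every element of {7, 8} is in {1, 2, 3, 4, 6, 7, 8, 9, 10}, so ((Z − (Z ∩ (X ∩ (Z ∪ X)))^c) − X) Δ Y ⊆ ((X Δ Z) − (Y ∩ Y^c)) ∪ X.

Yes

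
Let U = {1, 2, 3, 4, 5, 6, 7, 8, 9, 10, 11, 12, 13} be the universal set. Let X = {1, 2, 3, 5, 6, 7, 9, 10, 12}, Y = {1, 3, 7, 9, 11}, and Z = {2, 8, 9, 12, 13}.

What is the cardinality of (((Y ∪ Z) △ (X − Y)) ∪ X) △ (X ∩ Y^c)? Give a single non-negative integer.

Y ∪ Z = {1, 2, 3, 7, 8, 9, 11, 12, 13}
X − Y = {2, 5, 6, 10, 12}
(Y ∪ Z) △ (X − Y) = {1, 3, 5, 6, 7, 8, 9, 10, 11, 13}
((Y ∪ Z) △ (X − Y)) ∪ X = {1, 2, 3, 5, 6, 7, 8, 9, 10, 11, 12, 13}
Y^c = {2, 4, 5, 6, 8, 10, 12, 13}
X ∩ Y^c = {2, 5, 6, 10, 12}
(((Y ∪ Z) △ (X − Y)) ∪ X) △ (X ∩ Y^c) = {1, 3, 7, 8, 9, 11, 13}
|(((Y ∪ Z) △ (X − Y)) ∪ X) △ (X ∩ Y^c)| = 7

7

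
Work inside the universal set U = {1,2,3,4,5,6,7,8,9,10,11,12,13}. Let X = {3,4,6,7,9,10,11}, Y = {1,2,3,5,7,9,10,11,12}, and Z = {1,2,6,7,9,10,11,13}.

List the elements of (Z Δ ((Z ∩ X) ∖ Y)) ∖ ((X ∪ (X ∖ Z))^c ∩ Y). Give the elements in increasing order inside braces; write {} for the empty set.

{7,9,10,11,13}

Z ∩ X = {6,7,9,10,11}
(Z ∩ X) ∖ Y = {6}
Z Δ ((Z ∩ X) ∖ Y) = {1,2,7,9,10,11,13}
X ∖ Z = {3,4}
X ∪ (X ∖ Z) = {3,4,6,7,9,10,11}
(X ∪ (X ∖ Z))^c = {1,2,5,8,12,13}
(X ∪ (X ∖ Z))^c ∩ Y = {1,2,5,12}
(Z Δ ((Z ∩ X) ∖ Y)) ∖ ((X ∪ (X ∖ Z))^c ∩ Y) = {7,9,10,11,13}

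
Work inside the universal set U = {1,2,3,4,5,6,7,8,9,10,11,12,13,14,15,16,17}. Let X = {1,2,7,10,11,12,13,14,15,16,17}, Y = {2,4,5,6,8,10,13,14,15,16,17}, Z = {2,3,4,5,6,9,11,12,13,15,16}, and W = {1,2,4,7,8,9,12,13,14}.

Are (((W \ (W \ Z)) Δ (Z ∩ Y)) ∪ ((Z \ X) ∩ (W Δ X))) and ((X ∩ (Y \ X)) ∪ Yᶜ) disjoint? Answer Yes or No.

No

W \ Z = {1,7,8,14}
W \ (W \ Z) = {2,4,9,12,13}
Z ∩ Y = {2,4,5,6,13,15,16}
(W \ (W \ Z)) Δ (Z ∩ Y) = {5,6,9,12,15,16}
Z \ X = {3,4,5,6,9}
W Δ X = {4,8,9,10,11,15,16,17}
(Z \ X) ∩ (W Δ X) = {4,9}
((W \ (W \ Z)) Δ (Z ∩ Y)) ∪ ((Z \ X) ∩ (W Δ X)) = {4,5,6,9,12,15,16}
Y \ X = {4,5,6,8}
X ∩ (Y \ X) = {}
Yᶜ = {1,3,7,9,11,12}
(X ∩ (Y \ X)) ∪ Yᶜ = {1,3,7,9,11,12}
9 lies in both, so they are not disjoint.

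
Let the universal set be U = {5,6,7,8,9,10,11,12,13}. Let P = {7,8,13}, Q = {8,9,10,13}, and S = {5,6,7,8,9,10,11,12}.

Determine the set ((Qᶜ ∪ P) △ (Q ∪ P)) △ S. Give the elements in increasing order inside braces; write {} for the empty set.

{7,8}

Qᶜ = {5,6,7,11,12}
Qᶜ ∪ P = {5,6,7,8,11,12,13}
Q ∪ P = {7,8,9,10,13}
(Qᶜ ∪ P) △ (Q ∪ P) = {5,6,9,10,11,12}
((Qᶜ ∪ P) △ (Q ∪ P)) △ S = {7,8}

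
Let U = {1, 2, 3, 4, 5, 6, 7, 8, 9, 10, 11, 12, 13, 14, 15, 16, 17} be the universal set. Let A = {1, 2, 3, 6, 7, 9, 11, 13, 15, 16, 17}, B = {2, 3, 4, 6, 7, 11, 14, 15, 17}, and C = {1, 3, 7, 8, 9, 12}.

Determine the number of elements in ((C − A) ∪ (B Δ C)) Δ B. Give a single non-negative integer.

6

C − A = {8, 12}
B Δ C = {1, 2, 4, 6, 8, 9, 11, 12, 14, 15, 17}
(C − A) ∪ (B Δ C) = {1, 2, 4, 6, 8, 9, 11, 12, 14, 15, 17}
((C − A) ∪ (B Δ C)) Δ B = {1, 3, 7, 8, 9, 12}
|((C − A) ∪ (B Δ C)) Δ B| = 6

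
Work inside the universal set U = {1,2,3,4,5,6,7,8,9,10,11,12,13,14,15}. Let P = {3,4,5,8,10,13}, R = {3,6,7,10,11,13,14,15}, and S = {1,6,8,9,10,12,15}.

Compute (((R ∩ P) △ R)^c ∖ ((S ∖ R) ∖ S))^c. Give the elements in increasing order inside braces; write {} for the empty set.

R ∩ P = {3,10,13}
(R ∩ P) △ R = {6,7,11,14,15}
((R ∩ P) △ R)^c = {1,2,3,4,5,8,9,10,12,13}
S ∖ R = {1,8,9,12}
(S ∖ R) ∖ S = {}
((R ∩ P) △ R)^c ∖ ((S ∖ R) ∖ S) = {1,2,3,4,5,8,9,10,12,13}
(((R ∩ P) △ R)^c ∖ ((S ∖ R) ∖ S))^c = {6,7,11,14,15}

{6,7,11,14,15}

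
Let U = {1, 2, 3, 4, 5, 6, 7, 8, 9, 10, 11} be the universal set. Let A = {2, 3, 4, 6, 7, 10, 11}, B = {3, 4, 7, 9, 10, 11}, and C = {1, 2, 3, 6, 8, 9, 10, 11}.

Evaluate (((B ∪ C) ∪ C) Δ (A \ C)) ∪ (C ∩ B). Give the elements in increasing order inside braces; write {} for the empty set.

{1, 2, 3, 6, 8, 9, 10, 11}

B ∪ C = {1, 2, 3, 4, 6, 7, 8, 9, 10, 11}
(B ∪ C) ∪ C = {1, 2, 3, 4, 6, 7, 8, 9, 10, 11}
A \ C = {4, 7}
((B ∪ C) ∪ C) Δ (A \ C) = {1, 2, 3, 6, 8, 9, 10, 11}
C ∩ B = {3, 9, 10, 11}
(((B ∪ C) ∪ C) Δ (A \ C)) ∪ (C ∩ B) = {1, 2, 3, 6, 8, 9, 10, 11}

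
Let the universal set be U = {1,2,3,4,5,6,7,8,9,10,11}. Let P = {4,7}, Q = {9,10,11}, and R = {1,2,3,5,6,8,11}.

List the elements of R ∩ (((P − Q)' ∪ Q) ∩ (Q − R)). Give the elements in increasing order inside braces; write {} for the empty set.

P − Q = {4,7}
(P − Q)' = {1,2,3,5,6,8,9,10,11}
(P − Q)' ∪ Q = {1,2,3,5,6,8,9,10,11}
Q − R = {9,10}
((P − Q)' ∪ Q) ∩ (Q − R) = {9,10}
R ∩ (((P − Q)' ∪ Q) ∩ (Q − R)) = {}

{}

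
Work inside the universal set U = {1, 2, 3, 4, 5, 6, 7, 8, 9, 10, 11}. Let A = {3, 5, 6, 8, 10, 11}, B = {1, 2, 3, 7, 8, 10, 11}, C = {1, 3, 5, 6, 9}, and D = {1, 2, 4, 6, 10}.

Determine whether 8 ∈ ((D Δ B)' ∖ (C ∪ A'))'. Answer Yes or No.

8 ∉ D and 8 ∈ B, so 8 ∈ D Δ B
8 ∉ (D Δ B)' since 8 ∈ (D Δ B)
8 ∈ A, so 8 ∉ A'
8 ∉ C and 8 ∉ A', so 8 ∉ C ∪ A'
8 ∉ (D Δ B)' and 8 ∉ (C ∪ A'), so 8 ∉ (D Δ B)' ∖ (C ∪ A')
8 ∈ ((D Δ B)' ∖ (C ∪ A'))' since 8 ∉ ((D Δ B)' ∖ (C ∪ A'))

Yes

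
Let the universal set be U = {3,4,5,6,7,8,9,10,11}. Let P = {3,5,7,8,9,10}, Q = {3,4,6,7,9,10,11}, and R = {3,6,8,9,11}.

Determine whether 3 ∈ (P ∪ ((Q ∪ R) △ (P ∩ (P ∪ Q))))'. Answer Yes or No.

3 ∈ Q and 3 ∈ R, so 3 ∈ Q ∪ R
3 ∈ P and 3 ∈ Q, so 3 ∈ P ∪ Q
3 ∈ P and 3 ∈ (P ∪ Q), so 3 ∈ P ∩ (P ∪ Q)
3 ∈ (Q ∪ R) and 3 ∈ (P ∩ (P ∪ Q)), so 3 ∉ (Q ∪ R) △ (P ∩ (P ∪ Q))
3 ∈ P and 3 ∉ ((Q ∪ R) △ (P ∩ (P ∪ Q))), so 3 ∈ P ∪ ((Q ∪ R) △ (P ∩ (P ∪ Q)))
3 ∉ (P ∪ ((Q ∪ R) △ (P ∩ (P ∪ Q))))' since 3 ∈ (P ∪ ((Q ∪ R) △ (P ∩ (P ∪ Q))))

No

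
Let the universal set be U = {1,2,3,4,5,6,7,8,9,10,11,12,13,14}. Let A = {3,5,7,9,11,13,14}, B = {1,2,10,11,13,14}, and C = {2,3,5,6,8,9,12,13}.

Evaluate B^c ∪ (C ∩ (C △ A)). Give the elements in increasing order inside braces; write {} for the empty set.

B^c = {3,4,5,6,7,8,9,12}
C △ A = {2,6,7,8,11,12,14}
C ∩ (C △ A) = {2,6,8,12}
B^c ∪ (C ∩ (C △ A)) = {2,3,4,5,6,7,8,9,12}

{2,3,4,5,6,7,8,9,12}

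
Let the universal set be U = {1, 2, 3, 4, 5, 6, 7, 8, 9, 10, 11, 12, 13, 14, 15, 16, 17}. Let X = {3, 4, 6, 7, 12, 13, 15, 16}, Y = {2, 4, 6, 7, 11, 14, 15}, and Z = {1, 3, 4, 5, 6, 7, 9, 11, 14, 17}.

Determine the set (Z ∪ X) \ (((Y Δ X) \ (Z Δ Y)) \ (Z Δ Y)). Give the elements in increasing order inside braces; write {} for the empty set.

{1, 3, 4, 5, 6, 7, 9, 15, 17}

Z ∪ X = {1, 3, 4, 5, 6, 7, 9, 11, 12, 13, 14, 15, 16, 17}
Y Δ X = {2, 3, 11, 12, 13, 14, 16}
Z Δ Y = {1, 2, 3, 5, 9, 15, 17}
(Y Δ X) \ (Z Δ Y) = {11, 12, 13, 14, 16}
((Y Δ X) \ (Z Δ Y)) \ (Z Δ Y) = {11, 12, 13, 14, 16}
(Z ∪ X) \ (((Y Δ X) \ (Z Δ Y)) \ (Z Δ Y)) = {1, 3, 4, 5, 6, 7, 9, 15, 17}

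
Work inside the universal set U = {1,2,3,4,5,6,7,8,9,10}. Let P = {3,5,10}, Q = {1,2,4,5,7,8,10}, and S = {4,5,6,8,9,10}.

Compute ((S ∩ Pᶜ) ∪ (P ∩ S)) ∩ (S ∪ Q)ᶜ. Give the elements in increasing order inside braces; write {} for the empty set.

{}

Pᶜ = {1,2,4,6,7,8,9}
S ∩ Pᶜ = {4,6,8,9}
P ∩ S = {5,10}
(S ∩ Pᶜ) ∪ (P ∩ S) = {4,5,6,8,9,10}
S ∪ Q = {1,2,4,5,6,7,8,9,10}
(S ∪ Q)ᶜ = {3}
((S ∩ Pᶜ) ∪ (P ∩ S)) ∩ (S ∪ Q)ᶜ = {}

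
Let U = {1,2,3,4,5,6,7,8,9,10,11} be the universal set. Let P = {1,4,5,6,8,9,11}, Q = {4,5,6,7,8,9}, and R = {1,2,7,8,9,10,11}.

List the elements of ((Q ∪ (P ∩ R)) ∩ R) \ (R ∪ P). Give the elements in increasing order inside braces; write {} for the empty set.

P ∩ R = {1,8,9,11}
Q ∪ (P ∩ R) = {1,4,5,6,7,8,9,11}
(Q ∪ (P ∩ R)) ∩ R = {1,7,8,9,11}
R ∪ P = {1,2,4,5,6,7,8,9,10,11}
((Q ∪ (P ∩ R)) ∩ R) \ (R ∪ P) = {}

{}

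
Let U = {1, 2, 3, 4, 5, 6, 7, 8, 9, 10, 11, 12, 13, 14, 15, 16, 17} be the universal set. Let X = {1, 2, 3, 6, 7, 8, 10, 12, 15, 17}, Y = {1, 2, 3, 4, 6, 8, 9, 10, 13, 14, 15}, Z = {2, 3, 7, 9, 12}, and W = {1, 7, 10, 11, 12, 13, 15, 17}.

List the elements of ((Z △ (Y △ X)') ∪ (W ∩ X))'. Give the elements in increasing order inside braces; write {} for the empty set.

Y △ X = {4, 7, 9, 12, 13, 14, 17}
(Y △ X)' = {1, 2, 3, 5, 6, 8, 10, 11, 15, 16}
Z △ (Y △ X)' = {1, 5, 6, 7, 8, 9, 10, 11, 12, 15, 16}
W ∩ X = {1, 7, 10, 12, 15, 17}
(Z △ (Y △ X)') ∪ (W ∩ X) = {1, 5, 6, 7, 8, 9, 10, 11, 12, 15, 16, 17}
((Z △ (Y △ X)') ∪ (W ∩ X))' = {2, 3, 4, 13, 14}

{2, 3, 4, 13, 14}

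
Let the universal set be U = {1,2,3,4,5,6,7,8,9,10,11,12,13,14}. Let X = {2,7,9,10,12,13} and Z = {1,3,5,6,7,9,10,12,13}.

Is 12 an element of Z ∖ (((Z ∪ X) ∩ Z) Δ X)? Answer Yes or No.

12 ∈ Z and 12 ∈ X, so 12 ∈ Z ∪ X
12 ∈ (Z ∪ X) and 12 ∈ Z, so 12 ∈ (Z ∪ X) ∩ Z
12 ∈ ((Z ∪ X) ∩ Z) and 12 ∈ X, so 12 ∉ ((Z ∪ X) ∩ Z) Δ X
12 ∈ Z and 12 ∉ (((Z ∪ X) ∩ Z) Δ X), so 12 ∈ Z ∖ (((Z ∪ X) ∩ Z) Δ X)

Yes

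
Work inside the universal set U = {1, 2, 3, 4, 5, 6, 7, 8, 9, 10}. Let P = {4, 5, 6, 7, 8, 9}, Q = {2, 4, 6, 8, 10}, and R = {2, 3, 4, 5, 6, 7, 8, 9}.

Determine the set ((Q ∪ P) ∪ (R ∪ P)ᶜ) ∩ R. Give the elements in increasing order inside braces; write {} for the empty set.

Q ∪ P = {2, 4, 5, 6, 7, 8, 9, 10}
R ∪ P = {2, 3, 4, 5, 6, 7, 8, 9}
(R ∪ P)ᶜ = {1, 10}
(Q ∪ P) ∪ (R ∪ P)ᶜ = {1, 2, 4, 5, 6, 7, 8, 9, 10}
((Q ∪ P) ∪ (R ∪ P)ᶜ) ∩ R = {2, 4, 5, 6, 7, 8, 9}

{2, 4, 5, 6, 7, 8, 9}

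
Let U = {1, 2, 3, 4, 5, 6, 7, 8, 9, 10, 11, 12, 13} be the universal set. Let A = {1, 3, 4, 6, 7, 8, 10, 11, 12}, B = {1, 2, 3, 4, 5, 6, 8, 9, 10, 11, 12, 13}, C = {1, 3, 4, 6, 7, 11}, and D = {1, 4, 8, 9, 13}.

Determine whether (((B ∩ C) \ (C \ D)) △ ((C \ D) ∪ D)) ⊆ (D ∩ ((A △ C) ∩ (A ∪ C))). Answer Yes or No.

B ∩ C = {1, 3, 4, 6, 11}
C \ D = {3, 6, 7, 11}
(B ∩ C) \ (C \ D) = {1, 4}
(C \ D) ∪ D = {1, 3, 4, 6, 7, 8, 9, 11, 13}
((B ∩ C) \ (C \ D)) △ ((C \ D) ∪ D) = {3, 6, 7, 8, 9, 11, 13}
A △ C = {8, 10, 12}
A ∪ C = {1, 3, 4, 6, 7, 8, 10, 11, 12}
(A △ C) ∩ (A ∪ C) = {8, 10, 12}
D ∩ ((A △ C) ∩ (A ∪ C)) = {8}
3 ∈ ((B ∩ C) \ (C \ D)) △ ((C \ D) ∪ D) but 3 ∉ D ∩ ((A △ C) ∩ (A ∪ C)), so the inclusion fails.

No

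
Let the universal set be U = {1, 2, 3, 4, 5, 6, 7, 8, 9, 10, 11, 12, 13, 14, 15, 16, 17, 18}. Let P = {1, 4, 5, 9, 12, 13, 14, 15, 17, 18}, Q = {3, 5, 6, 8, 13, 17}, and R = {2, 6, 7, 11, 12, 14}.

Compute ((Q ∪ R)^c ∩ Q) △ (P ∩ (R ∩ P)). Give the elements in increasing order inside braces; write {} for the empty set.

Q ∪ R = {2, 3, 5, 6, 7, 8, 11, 12, 13, 14, 17}
(Q ∪ R)^c = {1, 4, 9, 10, 15, 16, 18}
(Q ∪ R)^c ∩ Q = {}
R ∩ P = {12, 14}
P ∩ (R ∩ P) = {12, 14}
((Q ∪ R)^c ∩ Q) △ (P ∩ (R ∩ P)) = {12, 14}

{12, 14}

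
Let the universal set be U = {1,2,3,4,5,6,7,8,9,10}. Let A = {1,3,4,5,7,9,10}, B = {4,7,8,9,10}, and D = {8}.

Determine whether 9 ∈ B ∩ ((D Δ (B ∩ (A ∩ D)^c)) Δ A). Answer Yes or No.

9 ∈ A and 9 ∉ D, so 9 ∉ A ∩ D
9 ∈ (A ∩ D)^c since 9 ∉ (A ∩ D)
9 ∈ B and 9 ∈ (A ∩ D)^c, so 9 ∈ B ∩ (A ∩ D)^c
9 ∉ D and 9 ∈ (B ∩ (A ∩ D)^c), so 9 ∈ D Δ (B ∩ (A ∩ D)^c)
9 ∈ (D Δ (B ∩ (A ∩ D)^c)) and 9 ∈ A, so 9 ∉ (D Δ (B ∩ (A ∩ D)^c)) Δ A
9 ∈ B and 9 ∉ ((D Δ (B ∩ (A ∩ D)^c)) Δ A), so 9 ∉ B ∩ ((D Δ (B ∩ (A ∩ D)^c)) Δ A)

No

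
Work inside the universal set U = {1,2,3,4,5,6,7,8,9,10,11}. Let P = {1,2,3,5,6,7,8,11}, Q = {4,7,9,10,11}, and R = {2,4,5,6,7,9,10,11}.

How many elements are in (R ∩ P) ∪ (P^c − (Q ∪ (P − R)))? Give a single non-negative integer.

5

R ∩ P = {2,5,6,7,11}
P^c = {4,9,10}
P − R = {1,3,8}
Q ∪ (P − R) = {1,3,4,7,8,9,10,11}
P^c − (Q ∪ (P − R)) = {}
(R ∩ P) ∪ (P^c − (Q ∪ (P − R))) = {2,5,6,7,11}
|(R ∩ P) ∪ (P^c − (Q ∪ (P − R)))| = 5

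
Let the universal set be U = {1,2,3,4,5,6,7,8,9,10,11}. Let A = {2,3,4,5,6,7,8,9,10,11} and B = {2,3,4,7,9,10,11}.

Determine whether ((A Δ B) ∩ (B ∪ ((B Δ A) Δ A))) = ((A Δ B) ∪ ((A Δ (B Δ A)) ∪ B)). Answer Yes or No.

A Δ B = {5,6,8}
B Δ A = {5,6,8}
(B Δ A) Δ A = {2,3,4,7,9,10,11}
B ∪ ((B Δ A) Δ A) = {2,3,4,7,9,10,11}
(A Δ B) ∩ (B ∪ ((B Δ A) Δ A)) = {}
A Δ (B Δ A) = {2,3,4,7,9,10,11}
(A Δ (B Δ A)) ∪ B = {2,3,4,7,9,10,11}
(A Δ B) ∪ ((A Δ (B Δ A)) ∪ B) = {2,3,4,5,6,7,8,9,10,11}
2 ∈ (A Δ B) ∪ ((A Δ (B Δ A)) ∪ B) but 2 ∉ (A Δ B) ∩ (B ∪ ((B Δ A) Δ A)), so they differ.

No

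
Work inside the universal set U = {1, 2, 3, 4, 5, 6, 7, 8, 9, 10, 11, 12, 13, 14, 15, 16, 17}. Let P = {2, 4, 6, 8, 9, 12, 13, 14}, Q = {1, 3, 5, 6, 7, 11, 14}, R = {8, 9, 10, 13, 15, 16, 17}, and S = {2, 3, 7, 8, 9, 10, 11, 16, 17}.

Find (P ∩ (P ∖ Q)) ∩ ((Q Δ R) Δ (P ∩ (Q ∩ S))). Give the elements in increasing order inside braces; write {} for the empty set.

{8, 9, 13}

P ∖ Q = {2, 4, 8, 9, 12, 13}
P ∩ (P ∖ Q) = {2, 4, 8, 9, 12, 13}
Q Δ R = {1, 3, 5, 6, 7, 8, 9, 10, 11, 13, 14, 15, 16, 17}
Q ∩ S = {3, 7, 11}
P ∩ (Q ∩ S) = {}
(Q Δ R) Δ (P ∩ (Q ∩ S)) = {1, 3, 5, 6, 7, 8, 9, 10, 11, 13, 14, 15, 16, 17}
(P ∩ (P ∖ Q)) ∩ ((Q Δ R) Δ (P ∩ (Q ∩ S))) = {8, 9, 13}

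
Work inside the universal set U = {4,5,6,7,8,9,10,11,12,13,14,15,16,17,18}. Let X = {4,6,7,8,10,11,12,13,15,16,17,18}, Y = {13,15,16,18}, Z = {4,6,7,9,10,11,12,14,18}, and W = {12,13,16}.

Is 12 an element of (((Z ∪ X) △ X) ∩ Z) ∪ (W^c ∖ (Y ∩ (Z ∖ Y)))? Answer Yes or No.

No

12 ∈ Z and 12 ∈ X, so 12 ∈ Z ∪ X
12 ∈ (Z ∪ X) and 12 ∈ X, so 12 ∉ (Z ∪ X) △ X
12 ∉ ((Z ∪ X) △ X) and 12 ∈ Z, so 12 ∉ ((Z ∪ X) △ X) ∩ Z
12 ∈ W, so 12 ∉ W^c
12 ∈ Z and 12 ∉ Y, so 12 ∈ Z ∖ Y
12 ∉ Y and 12 ∈ (Z ∖ Y), so 12 ∉ Y ∩ (Z ∖ Y)
12 ∉ W^c and 12 ∉ (Y ∩ (Z ∖ Y)), so 12 ∉ W^c ∖ (Y ∩ (Z ∖ Y))
12 ∉ (((Z ∪ X) △ X) ∩ Z) and 12 ∉ (W^c ∖ (Y ∩ (Z ∖ Y))), so 12 ∉ (((Z ∪ X) △ X) ∩ Z) ∪ (W^c ∖ (Y ∩ (Z ∖ Y)))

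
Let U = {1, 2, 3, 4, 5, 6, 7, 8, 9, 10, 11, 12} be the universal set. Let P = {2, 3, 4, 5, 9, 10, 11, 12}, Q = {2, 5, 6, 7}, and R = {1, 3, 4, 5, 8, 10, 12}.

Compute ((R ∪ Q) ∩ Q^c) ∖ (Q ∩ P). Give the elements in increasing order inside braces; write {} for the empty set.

R ∪ Q = {1, 2, 3, 4, 5, 6, 7, 8, 10, 12}
Q^c = {1, 3, 4, 8, 9, 10, 11, 12}
(R ∪ Q) ∩ Q^c = {1, 3, 4, 8, 10, 12}
Q ∩ P = {2, 5}
((R ∪ Q) ∩ Q^c) ∖ (Q ∩ P) = {1, 3, 4, 8, 10, 12}

{1, 3, 4, 8, 10, 12}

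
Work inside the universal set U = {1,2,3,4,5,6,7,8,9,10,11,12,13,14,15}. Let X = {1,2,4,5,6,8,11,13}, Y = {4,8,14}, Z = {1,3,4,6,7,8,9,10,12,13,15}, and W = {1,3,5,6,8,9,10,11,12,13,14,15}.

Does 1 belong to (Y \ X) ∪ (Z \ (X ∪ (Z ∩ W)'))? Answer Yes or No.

No

1 ∉ Y and 1 ∈ X, so 1 ∉ Y \ X
1 ∈ Z and 1 ∈ W, so 1 ∈ Z ∩ W
1 ∉ (Z ∩ W)' since 1 ∈ (Z ∩ W)
1 ∈ X and 1 ∉ (Z ∩ W)', so 1 ∈ X ∪ (Z ∩ W)'
1 ∈ Z and 1 ∈ (X ∪ (Z ∩ W)'), so 1 ∉ Z \ (X ∪ (Z ∩ W)')
1 ∉ (Y \ X) and 1 ∉ (Z \ (X ∪ (Z ∩ W)')), so 1 ∉ (Y \ X) ∪ (Z \ (X ∪ (Z ∩ W)'))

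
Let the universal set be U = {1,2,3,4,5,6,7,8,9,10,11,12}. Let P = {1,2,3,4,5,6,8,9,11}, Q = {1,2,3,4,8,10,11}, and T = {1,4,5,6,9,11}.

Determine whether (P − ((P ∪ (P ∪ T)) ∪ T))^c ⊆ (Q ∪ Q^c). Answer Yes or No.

P ∪ T = {1,2,3,4,5,6,8,9,11}
P ∪ (P ∪ T) = {1,2,3,4,5,6,8,9,11}
(P ∪ (P ∪ T)) ∪ T = {1,2,3,4,5,6,8,9,11}
P − ((P ∪ (P ∪ T)) ∪ T) = {}
(P − ((P ∪ (P ∪ T)) ∪ T))^c = {1,2,3,4,5,6,7,8,9,10,11,12}
Q^c = {5,6,7,9,12}
Q ∪ Q^c = {1,2,3,4,5,6,7,8,9,10,11,12}
Every element of {1,2,3,4,5,6,7,8,9,10,11,12} is in {1,2,3,4,5,6,7,8,9,10,11,12}, so (P − ((P ∪ (P ∪ T)) ∪ T))^c ⊆ Q ∪ Q^c.

Yes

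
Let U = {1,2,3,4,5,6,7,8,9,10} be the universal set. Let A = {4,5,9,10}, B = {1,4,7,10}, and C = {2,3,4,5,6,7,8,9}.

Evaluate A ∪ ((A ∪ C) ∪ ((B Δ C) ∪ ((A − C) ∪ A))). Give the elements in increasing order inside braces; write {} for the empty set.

A ∪ C = {2,3,4,5,6,7,8,9,10}
B Δ C = {1,2,3,5,6,8,9,10}
A − C = {10}
(A − C) ∪ A = {4,5,9,10}
(B Δ C) ∪ ((A − C) ∪ A) = {1,2,3,4,5,6,8,9,10}
(A ∪ C) ∪ ((B Δ C) ∪ ((A − C) ∪ A)) = {1,2,3,4,5,6,7,8,9,10}
A ∪ ((A ∪ C) ∪ ((B Δ C) ∪ ((A − C) ∪ A))) = {1,2,3,4,5,6,7,8,9,10}

{1,2,3,4,5,6,7,8,9,10}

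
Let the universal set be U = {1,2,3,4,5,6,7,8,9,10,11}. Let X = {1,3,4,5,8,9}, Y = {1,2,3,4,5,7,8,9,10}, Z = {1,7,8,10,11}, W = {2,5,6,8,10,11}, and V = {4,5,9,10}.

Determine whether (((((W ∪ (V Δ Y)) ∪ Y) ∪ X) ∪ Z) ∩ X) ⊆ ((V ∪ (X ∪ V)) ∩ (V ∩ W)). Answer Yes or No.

No

V Δ Y = {1,2,3,7,8}
W ∪ (V Δ Y) = {1,2,3,5,6,7,8,10,11}
(W ∪ (V Δ Y)) ∪ Y = {1,2,3,4,5,6,7,8,9,10,11}
((W ∪ (V Δ Y)) ∪ Y) ∪ X = {1,2,3,4,5,6,7,8,9,10,11}
(((W ∪ (V Δ Y)) ∪ Y) ∪ X) ∪ Z = {1,2,3,4,5,6,7,8,9,10,11}
((((W ∪ (V Δ Y)) ∪ Y) ∪ X) ∪ Z) ∩ X = {1,3,4,5,8,9}
X ∪ V = {1,3,4,5,8,9,10}
V ∪ (X ∪ V) = {1,3,4,5,8,9,10}
V ∩ W = {5,10}
(V ∪ (X ∪ V)) ∩ (V ∩ W) = {5,10}
1 ∈ ((((W ∪ (V Δ Y)) ∪ Y) ∪ X) ∪ Z) ∩ X but 1 ∉ (V ∪ (X ∪ V)) ∩ (V ∩ W), so the inclusion fails.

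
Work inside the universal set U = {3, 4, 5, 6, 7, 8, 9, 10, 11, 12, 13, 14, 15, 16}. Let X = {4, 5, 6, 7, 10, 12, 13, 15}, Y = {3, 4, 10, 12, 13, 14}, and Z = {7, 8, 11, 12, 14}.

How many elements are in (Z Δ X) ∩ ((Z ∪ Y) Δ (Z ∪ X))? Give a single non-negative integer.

3

Z Δ X = {4, 5, 6, 8, 10, 11, 13, 14, 15}
Z ∪ Y = {3, 4, 7, 8, 10, 11, 12, 13, 14}
Z ∪ X = {4, 5, 6, 7, 8, 10, 11, 12, 13, 14, 15}
(Z ∪ Y) Δ (Z ∪ X) = {3, 5, 6, 15}
(Z Δ X) ∩ ((Z ∪ Y) Δ (Z ∪ X)) = {5, 6, 15}
|(Z Δ X) ∩ ((Z ∪ Y) Δ (Z ∪ X))| = 3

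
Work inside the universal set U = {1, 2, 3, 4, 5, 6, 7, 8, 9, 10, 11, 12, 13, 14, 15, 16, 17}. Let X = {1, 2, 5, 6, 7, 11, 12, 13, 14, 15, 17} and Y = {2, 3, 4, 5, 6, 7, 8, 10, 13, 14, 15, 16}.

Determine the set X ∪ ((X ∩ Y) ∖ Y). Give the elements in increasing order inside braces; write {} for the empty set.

{1, 2, 5, 6, 7, 11, 12, 13, 14, 15, 17}

X ∩ Y = {2, 5, 6, 7, 13, 14, 15}
(X ∩ Y) ∖ Y = {}
X ∪ ((X ∩ Y) ∖ Y) = {1, 2, 5, 6, 7, 11, 12, 13, 14, 15, 17}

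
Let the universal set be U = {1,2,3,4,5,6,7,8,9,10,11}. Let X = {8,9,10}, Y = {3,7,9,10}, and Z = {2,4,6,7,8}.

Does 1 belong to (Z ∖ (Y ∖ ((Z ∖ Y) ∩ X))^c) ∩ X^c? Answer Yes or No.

No

1 ∉ Z and 1 ∉ Y, so 1 ∉ Z ∖ Y
1 ∉ (Z ∖ Y) and 1 ∉ X, so 1 ∉ (Z ∖ Y) ∩ X
1 ∉ Y and 1 ∉ ((Z ∖ Y) ∩ X), so 1 ∉ Y ∖ ((Z ∖ Y) ∩ X)
1 ∈ (Y ∖ ((Z ∖ Y) ∩ X))^c since 1 ∉ (Y ∖ ((Z ∖ Y) ∩ X))
1 ∉ Z and 1 ∈ (Y ∖ ((Z ∖ Y) ∩ X))^c, so 1 ∉ Z ∖ (Y ∖ ((Z ∖ Y) ∩ X))^c
1 ∉ X, so 1 ∈ X^c
1 ∉ (Z ∖ (Y ∖ ((Z ∖ Y) ∩ X))^c) and 1 ∈ X^c, so 1 ∉ (Z ∖ (Y ∖ ((Z ∖ Y) ∩ X))^c) ∩ X^c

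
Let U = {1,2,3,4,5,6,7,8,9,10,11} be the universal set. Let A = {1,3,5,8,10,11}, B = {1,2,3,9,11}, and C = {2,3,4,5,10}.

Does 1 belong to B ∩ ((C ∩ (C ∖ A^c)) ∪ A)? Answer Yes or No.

Yes

1 ∈ A, so 1 ∉ A^c
1 ∉ C and 1 ∉ A^c, so 1 ∉ C ∖ A^c
1 ∉ C and 1 ∉ (C ∖ A^c), so 1 ∉ C ∩ (C ∖ A^c)
1 ∉ (C ∩ (C ∖ A^c)) and 1 ∈ A, so 1 ∈ (C ∩ (C ∖ A^c)) ∪ A
1 ∈ B and 1 ∈ ((C ∩ (C ∖ A^c)) ∪ A), so 1 ∈ B ∩ ((C ∩ (C ∖ A^c)) ∪ A)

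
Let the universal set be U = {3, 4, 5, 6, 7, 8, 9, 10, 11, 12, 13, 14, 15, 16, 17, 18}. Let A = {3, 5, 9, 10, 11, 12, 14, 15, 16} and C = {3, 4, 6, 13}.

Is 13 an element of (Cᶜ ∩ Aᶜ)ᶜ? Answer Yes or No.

Yes

13 ∈ C, so 13 ∉ Cᶜ
13 ∉ A, so 13 ∈ Aᶜ
13 ∉ Cᶜ and 13 ∈ Aᶜ, so 13 ∉ Cᶜ ∩ Aᶜ
13 ∈ (Cᶜ ∩ Aᶜ)ᶜ since 13 ∉ (Cᶜ ∩ Aᶜ)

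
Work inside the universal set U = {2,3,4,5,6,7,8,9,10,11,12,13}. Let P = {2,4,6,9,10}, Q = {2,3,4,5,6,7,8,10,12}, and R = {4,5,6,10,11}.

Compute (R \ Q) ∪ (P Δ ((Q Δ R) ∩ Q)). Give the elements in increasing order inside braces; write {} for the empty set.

{3,4,6,7,8,9,10,11,12}

R \ Q = {11}
Q Δ R = {2,3,7,8,11,12}
(Q Δ R) ∩ Q = {2,3,7,8,12}
P Δ ((Q Δ R) ∩ Q) = {3,4,6,7,8,9,10,12}
(R \ Q) ∪ (P Δ ((Q Δ R) ∩ Q)) = {3,4,6,7,8,9,10,11,12}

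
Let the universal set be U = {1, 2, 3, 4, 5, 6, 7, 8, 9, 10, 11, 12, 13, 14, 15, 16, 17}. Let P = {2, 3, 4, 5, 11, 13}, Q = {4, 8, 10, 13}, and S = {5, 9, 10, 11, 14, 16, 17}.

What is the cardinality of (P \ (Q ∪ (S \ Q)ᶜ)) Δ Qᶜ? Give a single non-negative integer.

S \ Q = {5, 9, 11, 14, 16, 17}
(S \ Q)ᶜ = {1, 2, 3, 4, 6, 7, 8, 10, 12, 13, 15}
Q ∪ (S \ Q)ᶜ = {1, 2, 3, 4, 6, 7, 8, 10, 12, 13, 15}
P \ (Q ∪ (S \ Q)ᶜ) = {5, 11}
Qᶜ = {1, 2, 3, 5, 6, 7, 9, 11, 12, 14, 15, 16, 17}
(P \ (Q ∪ (S \ Q)ᶜ)) Δ Qᶜ = {1, 2, 3, 6, 7, 9, 12, 14, 15, 16, 17}
|(P \ (Q ∪ (S \ Q)ᶜ)) Δ Qᶜ| = 11

11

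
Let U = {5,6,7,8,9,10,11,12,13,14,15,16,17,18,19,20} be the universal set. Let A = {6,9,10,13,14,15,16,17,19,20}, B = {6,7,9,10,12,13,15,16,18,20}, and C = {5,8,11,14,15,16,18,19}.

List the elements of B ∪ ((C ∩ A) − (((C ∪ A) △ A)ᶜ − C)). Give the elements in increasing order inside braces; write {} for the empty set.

C ∩ A = {14,15,16,19}
C ∪ A = {5,6,8,9,10,11,13,14,15,16,17,18,19,20}
(C ∪ A) △ A = {5,8,11,18}
((C ∪ A) △ A)ᶜ = {6,7,9,10,12,13,14,15,16,17,19,20}
((C ∪ A) △ A)ᶜ − C = {6,7,9,10,12,13,17,20}
(C ∩ A) − (((C ∪ A) △ A)ᶜ − C) = {14,15,16,19}
B ∪ ((C ∩ A) − (((C ∪ A) △ A)ᶜ − C)) = {6,7,9,10,12,13,14,15,16,18,19,20}

{6,7,9,10,12,13,14,15,16,18,19,20}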